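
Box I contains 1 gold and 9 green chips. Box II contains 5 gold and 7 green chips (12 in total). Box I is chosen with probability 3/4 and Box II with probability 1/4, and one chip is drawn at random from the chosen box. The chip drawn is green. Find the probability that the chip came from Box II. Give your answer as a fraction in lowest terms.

P(green | Box I) = 9/10; P(green | Box II) = 7/12.
P(green) = 3/4·9/10 + 1/4·7/12 = 197/240.
By Bayes' rule, P(Box II | green) = 7/48 / 197/240 = 35/197 ≈ 0.1777.

35/197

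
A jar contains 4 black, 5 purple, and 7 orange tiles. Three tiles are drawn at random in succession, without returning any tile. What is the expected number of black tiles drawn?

3/4

By linearity of expectation, E[X] = Σ P(draw i is black); by symmetry each draw (even without replacement) has P(black) = 4/16.
E[X] = 3 · 4/16 = 3/4 ≈ 0.7500.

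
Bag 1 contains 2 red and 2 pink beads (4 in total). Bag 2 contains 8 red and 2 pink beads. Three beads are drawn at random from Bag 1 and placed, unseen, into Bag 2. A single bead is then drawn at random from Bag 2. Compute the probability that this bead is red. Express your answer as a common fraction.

19/26

Condition on how many of the transferred beads are red (from Bag 1: 2 red of 4; then Bag 2 has 13 total).
  1 red: C(2,1)C(2,2)/C(4,3) = 1/2; then P = 9/13
  2 red: C(2,2)C(2,1)/C(4,3) = 1/2; then P = 10/13
P(red from Bag 2) = 19/26 ≈ 0.7308.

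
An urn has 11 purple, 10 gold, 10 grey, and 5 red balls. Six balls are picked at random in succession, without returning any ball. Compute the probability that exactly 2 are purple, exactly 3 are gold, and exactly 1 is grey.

Unordered draws without replacement: count favorable combinations over C(36,6).
Favorable = C(11,2) · C(10,3) · C(10,1) · C(5,0) = 66000; total = C(36,6) = 1947792.
P = 66000/1947792 = 125/3689 ≈ 0.0339.

125/3689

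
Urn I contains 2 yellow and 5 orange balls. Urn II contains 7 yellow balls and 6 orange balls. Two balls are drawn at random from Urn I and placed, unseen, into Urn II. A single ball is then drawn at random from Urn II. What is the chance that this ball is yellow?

Condition on how many of the transferred balls are yellow (from Urn I: 2 yellow of 7; then Urn II has 15 total).
  0 yellow: C(2,0)C(5,2)/C(7,2) = 10/21; then P = 7/15
  1 yellow: C(2,1)C(5,1)/C(7,2) = 10/21; then P = 8/15
  2 yellow: C(2,2)C(5,0)/C(7,2) = 1/21; then P = 9/15
P(yellow from Urn II) = 53/105 ≈ 0.5048.

53/105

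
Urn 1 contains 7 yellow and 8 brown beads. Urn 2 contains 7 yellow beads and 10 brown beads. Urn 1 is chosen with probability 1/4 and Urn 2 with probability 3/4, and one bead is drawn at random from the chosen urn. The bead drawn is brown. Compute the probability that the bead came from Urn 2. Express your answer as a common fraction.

P(brown | Urn 1) = 8/15; P(brown | Urn 2) = 10/17.
P(brown) = 1/4·8/15 + 3/4·10/17 = 293/510.
By Bayes' rule, P(Urn 2 | brown) = 15/34 / 293/510 = 225/293 ≈ 0.7679.

225/293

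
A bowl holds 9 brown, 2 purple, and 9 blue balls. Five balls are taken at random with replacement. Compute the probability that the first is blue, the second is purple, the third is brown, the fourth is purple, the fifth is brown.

Multiply the conditional probability of each draw in order, with replacement (the composition resets each draw).
P = (9/20) · (2/20) · (9/20) · (2/20) · (9/20) = 729/800000 ≈ 0.0009.

729/800000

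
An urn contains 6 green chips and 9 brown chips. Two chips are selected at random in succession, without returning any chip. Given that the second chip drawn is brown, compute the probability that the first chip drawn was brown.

P(first=brown and the second chip drawn is brown) = (9/15)·(8/14) = 12/35.
P(the second chip drawn is brown) = Σ over first color = 9/35 + 12/35 = 3/5.
By Bayes, P(first=brown | the second chip drawn is brown) = 12/35 / 3/5 = 4/7 ≈ 0.5714.

4/7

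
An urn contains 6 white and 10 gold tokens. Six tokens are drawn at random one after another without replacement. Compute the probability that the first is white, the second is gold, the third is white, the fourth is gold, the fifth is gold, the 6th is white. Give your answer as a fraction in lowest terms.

15/1001

Multiply the conditional probability of each draw in order, without replacement, so each draw removes one from its color and from the total.
P = (6/16) · (10/15) · (5/14) · (9/13) · (8/12) · (4/11) = 15/1001 ≈ 0.0150.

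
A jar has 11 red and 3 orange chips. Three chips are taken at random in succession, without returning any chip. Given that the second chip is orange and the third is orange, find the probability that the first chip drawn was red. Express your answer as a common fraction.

11/12

P(first=red and the second chip is orange and the third is orange) = (11/14)·(3/13)·(2/12) = 11/364.
P(E) = Σ over first color = 11/364 + 1/364 = 3/91.
By Bayes, P(first=red | E) = 11/364 / 3/91 = 11/12 ≈ 0.9167.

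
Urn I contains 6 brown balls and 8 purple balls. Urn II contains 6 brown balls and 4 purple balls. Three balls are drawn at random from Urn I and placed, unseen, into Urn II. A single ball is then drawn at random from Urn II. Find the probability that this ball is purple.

40/91

Condition on how many of the transferred balls are purple (from Urn I: 8 purple of 14; then Urn II has 13 total).
  0 purple: C(8,0)C(6,3)/C(14,3) = 5/91; then P = 4/13
  1 purple: C(8,1)C(6,2)/C(14,3) = 30/91; then P = 5/13
  2 purple: C(8,2)C(6,1)/C(14,3) = 6/13; then P = 6/13
  3 purple: C(8,3)C(6,0)/C(14,3) = 2/13; then P = 7/13
P(purple from Urn II) = 40/91 ≈ 0.4396.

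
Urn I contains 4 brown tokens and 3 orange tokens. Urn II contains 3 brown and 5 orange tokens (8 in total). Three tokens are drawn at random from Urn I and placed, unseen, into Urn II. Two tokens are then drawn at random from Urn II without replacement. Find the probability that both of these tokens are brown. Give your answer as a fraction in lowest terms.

9/55

Condition on how many of the transferred tokens are brown (from Urn I: 4 brown of 7; then Urn II has 11 total).
  0 brown: C(4,0)C(3,3)/C(7,3) = 1/35; then P = C(3,2)/C(11,2) = 3/55
  1 brown: C(4,1)C(3,2)/C(7,3) = 12/35; then P = C(4,2)/C(11,2) = 6/55
  2 brown: C(4,2)C(3,1)/C(7,3) = 18/35; then P = C(5,2)/C(11,2) = 2/11
  3 brown: C(4,3)C(3,0)/C(7,3) = 4/35; then P = C(6,2)/C(11,2) = 3/11
P(both brown) = 9/55 ≈ 0.1636.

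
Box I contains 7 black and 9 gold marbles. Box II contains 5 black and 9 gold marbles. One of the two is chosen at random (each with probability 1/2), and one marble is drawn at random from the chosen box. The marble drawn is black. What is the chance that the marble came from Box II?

P(black | Box I) = 7/16; P(black | Box II) = 5/14.
P(black) = 1/2·7/16 + 1/2·5/14 = 89/224.
By Bayes' rule, P(Box II | black) = 5/28 / 89/224 = 40/89 ≈ 0.4494.

40/89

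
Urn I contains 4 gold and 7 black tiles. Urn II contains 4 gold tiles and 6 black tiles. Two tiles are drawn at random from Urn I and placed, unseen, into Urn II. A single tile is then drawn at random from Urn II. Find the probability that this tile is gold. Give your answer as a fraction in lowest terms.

13/33

Condition on how many of the transferred tiles are gold (from Urn I: 4 gold of 11; then Urn II has 12 total).
  0 gold: C(4,0)C(7,2)/C(11,2) = 21/55; then P = 4/12
  1 gold: C(4,1)C(7,1)/C(11,2) = 28/55; then P = 5/12
  2 gold: C(4,2)C(7,0)/C(11,2) = 6/55; then P = 6/12
P(gold from Urn II) = 13/33 ≈ 0.3939.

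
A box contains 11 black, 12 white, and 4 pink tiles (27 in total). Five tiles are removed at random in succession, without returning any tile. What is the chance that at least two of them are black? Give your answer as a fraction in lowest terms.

2167/3105

Sum the hypergeometric tail for j = 2,…,5 black tiles.
Favorable = C(11,2)·C(16,3) + C(11,3)·C(16,2) + C(11,4)·C(16,1) + C(11,5)·C(16,0) = 56342; total = C(27,5) = 80730.
P = 56342/80730 = 2167/3105 ≈ 0.6979.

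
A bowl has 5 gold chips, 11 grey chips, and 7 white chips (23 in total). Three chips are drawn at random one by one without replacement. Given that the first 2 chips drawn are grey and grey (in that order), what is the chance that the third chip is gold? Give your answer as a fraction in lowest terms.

5/21

After removing 2 grey, the bowl has 5 gold out of 21 remaining.
P(third is gold | given) = 5/21 ≈ 0.2381.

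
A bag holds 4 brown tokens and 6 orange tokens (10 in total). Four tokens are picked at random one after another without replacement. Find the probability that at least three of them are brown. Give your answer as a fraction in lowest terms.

Sum the hypergeometric tail for j = 3,…,4 brown tokens.
Favorable = C(4,3)·C(6,1) + C(4,4)·C(6,0) = 25; total = C(10,4) = 210.
P = 25/210 = 5/42 ≈ 0.1190.

5/42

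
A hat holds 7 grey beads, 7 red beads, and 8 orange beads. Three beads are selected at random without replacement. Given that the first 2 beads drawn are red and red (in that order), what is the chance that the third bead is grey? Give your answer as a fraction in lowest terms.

After removing 2 red, the hat has 7 grey out of 20 remaining.
P(third is grey | given) = 7/20 ≈ 0.3500.

7/20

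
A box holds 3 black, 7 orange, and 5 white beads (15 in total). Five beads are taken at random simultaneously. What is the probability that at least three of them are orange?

Sum the hypergeometric tail for j = 3,…,5 orange beads.
Favorable = C(7,3)·C(8,2) + C(7,4)·C(8,1) + C(7,5)·C(8,0) = 1281; total = C(15,5) = 3003.
P = 1281/3003 = 61/143 ≈ 0.4266.

61/143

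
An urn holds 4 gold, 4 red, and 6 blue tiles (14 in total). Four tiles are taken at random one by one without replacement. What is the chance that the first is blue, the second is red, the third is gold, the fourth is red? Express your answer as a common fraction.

Multiply the conditional probability of each draw in order, without replacement, so each draw removes one from its color and from the total.
P = (6/14) · (4/13) · (4/12) · (3/11) = 12/1001 ≈ 0.0120.

12/1001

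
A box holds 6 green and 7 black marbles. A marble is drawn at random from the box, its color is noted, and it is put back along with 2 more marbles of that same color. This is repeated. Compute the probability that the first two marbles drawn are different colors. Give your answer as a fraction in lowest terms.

28/65

Either black then green, or green then black; after the first draw the total is 15.
P = (7/13)·(6/15) + (6/13)·(7/15) = 28/65 ≈ 0.4308.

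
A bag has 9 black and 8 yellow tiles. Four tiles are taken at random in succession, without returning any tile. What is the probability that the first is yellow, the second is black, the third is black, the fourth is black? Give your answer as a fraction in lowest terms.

6/85

Multiply the conditional probability of each draw in order, without replacement, so each draw removes one from its color and from the total.
P = (8/17) · (9/16) · (8/15) · (7/14) = 6/85 ≈ 0.0706.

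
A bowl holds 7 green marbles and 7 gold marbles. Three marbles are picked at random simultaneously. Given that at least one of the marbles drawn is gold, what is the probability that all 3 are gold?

5/47

P(all 3 gold) = C(7,3)/C(14,3) = 5/52; P(at least one gold) = 1 − C(7,3)/C(14,3) = 47/52.
Since 'all 3 gold' ⊆ 'at least one gold', P(all 3 | at least one) = 5/52 / 47/52 = 5/47 ≈ 0.1064.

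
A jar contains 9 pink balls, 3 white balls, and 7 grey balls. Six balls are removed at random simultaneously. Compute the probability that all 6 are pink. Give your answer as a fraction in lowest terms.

Unordered draws without replacement: count favorable combinations over C(19,6).
Favorable = C(9,6) · C(3,0) · C(7,0) = 84; total = C(19,6) = 27132.
P = 84/27132 = 1/323 ≈ 0.0031.

1/323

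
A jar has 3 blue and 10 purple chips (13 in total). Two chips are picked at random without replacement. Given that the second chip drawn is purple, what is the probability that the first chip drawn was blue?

P(first=blue and the second chip drawn is purple) = (3/13)·(10/12) = 5/26.
P(the second chip drawn is purple) = Σ over first color = 5/26 + 15/26 = 10/13.
By Bayes, P(first=blue | the second chip drawn is purple) = 5/26 / 10/13 = 1/4 ≈ 0.2500.

1/4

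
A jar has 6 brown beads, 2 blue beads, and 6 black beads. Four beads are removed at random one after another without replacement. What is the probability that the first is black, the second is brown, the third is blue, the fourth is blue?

Multiply the conditional probability of each draw in order, without replacement, so each draw removes one from its color and from the total.
P = (6/14) · (6/13) · (2/12) · (1/11) = 3/1001 ≈ 0.0030.

3/1001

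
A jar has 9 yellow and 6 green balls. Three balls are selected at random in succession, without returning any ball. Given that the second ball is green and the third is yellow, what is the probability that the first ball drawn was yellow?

8/13

P(first=yellow and the second ball is green and the third is yellow) = (9/15)·(6/14)·(8/13) = 72/455.
P(E) = Σ over first color = 72/455 + 9/91 = 9/35.
By Bayes, P(first=yellow | E) = 72/455 / 9/35 = 8/13 ≈ 0.6154.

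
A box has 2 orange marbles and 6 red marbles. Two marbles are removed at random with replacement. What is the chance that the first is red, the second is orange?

Multiply the conditional probability of each draw in order, with replacement (the composition resets each draw).
P = (6/8) · (2/8) = 3/16 ≈ 0.1875.

3/16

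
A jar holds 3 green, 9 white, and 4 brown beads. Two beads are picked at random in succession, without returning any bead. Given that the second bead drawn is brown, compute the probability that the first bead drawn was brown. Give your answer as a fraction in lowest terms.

1/5

P(first=brown and the second bead drawn is brown) = (4/16)·(3/15) = 1/20.
P(the second bead drawn is brown) = Σ over first color = 1/20 + 3/20 + 1/20 = 1/4.
By Bayes, P(first=brown | the second bead drawn is brown) = 1/20 / 1/4 = 1/5 ≈ 0.2000.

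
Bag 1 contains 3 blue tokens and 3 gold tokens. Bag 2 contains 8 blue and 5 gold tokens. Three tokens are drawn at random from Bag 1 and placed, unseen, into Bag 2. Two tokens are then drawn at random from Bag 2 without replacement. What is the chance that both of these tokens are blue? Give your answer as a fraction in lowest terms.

Condition on how many of the transferred tokens are blue (from Bag 1: 3 blue of 6; then Bag 2 has 16 total).
  0 blue: C(3,0)C(3,3)/C(6,3) = 1/20; then P = C(8,2)/C(16,2) = 7/30
  1 blue: C(3,1)C(3,2)/C(6,3) = 9/20; then P = C(9,2)/C(16,2) = 3/10
  2 blue: C(3,2)C(3,1)/C(6,3) = 9/20; then P = C(10,2)/C(16,2) = 3/8
  3 blue: C(3,3)C(3,0)/C(6,3) = 1/20; then P = C(11,2)/C(16,2) = 11/24
P(both blue) = 203/600 ≈ 0.3383.

203/600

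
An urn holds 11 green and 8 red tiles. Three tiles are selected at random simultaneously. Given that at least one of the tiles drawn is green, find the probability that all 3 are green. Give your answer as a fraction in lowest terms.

P(all 3 green) = C(11,3)/C(19,3) = 55/323; P(at least one green) = 1 − C(8,3)/C(19,3) = 913/969.
Since 'all 3 green' ⊆ 'at least one green', P(all 3 | at least one) = 55/323 / 913/969 = 15/83 ≈ 0.1807.

15/83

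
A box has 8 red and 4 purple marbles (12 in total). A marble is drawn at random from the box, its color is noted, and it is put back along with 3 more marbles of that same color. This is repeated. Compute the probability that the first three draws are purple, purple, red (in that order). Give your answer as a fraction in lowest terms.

28/405

Track the composition after each reinforcement of +3.
P = (4/12) · (7/15) · (8/18) = 28/405 ≈ 0.0691.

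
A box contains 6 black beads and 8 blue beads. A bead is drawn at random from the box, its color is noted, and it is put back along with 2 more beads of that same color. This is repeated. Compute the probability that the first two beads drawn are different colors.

3/7

Either blue then black, or black then blue; after the first draw the total is 16.
P = (8/14)·(6/16) + (6/14)·(8/16) = 3/7 ≈ 0.4286.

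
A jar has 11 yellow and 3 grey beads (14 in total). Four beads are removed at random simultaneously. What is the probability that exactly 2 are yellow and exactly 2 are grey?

15/91

Unordered draws without replacement: count favorable combinations over C(14,4).
Favorable = C(11,2) · C(3,2) = 165; total = C(14,4) = 1001.
P = 165/1001 = 15/91 ≈ 0.1648.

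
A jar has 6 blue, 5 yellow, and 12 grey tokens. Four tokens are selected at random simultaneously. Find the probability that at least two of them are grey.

Sum the hypergeometric tail for j = 2,…,4 grey tokens.
Favorable = C(12,2)·C(11,2) + C(12,3)·C(11,1) + C(12,4)·C(11,0) = 6545; total = C(23,4) = 8855.
P = 6545/8855 = 17/23 ≈ 0.7391.

17/23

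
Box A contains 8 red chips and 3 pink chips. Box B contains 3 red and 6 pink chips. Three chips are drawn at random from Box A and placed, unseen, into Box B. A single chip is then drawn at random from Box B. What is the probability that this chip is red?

Condition on how many of the transferred chips are red (from Box A: 8 red of 11; then Box B has 12 total).
  0 red: C(8,0)C(3,3)/C(11,3) = 1/165; then P = 3/12
  1 red: C(8,1)C(3,2)/C(11,3) = 8/55; then P = 4/12
  2 red: C(8,2)C(3,1)/C(11,3) = 28/55; then P = 5/12
  3 red: C(8,3)C(3,0)/C(11,3) = 56/165; then P = 6/12
P(red from Box B) = 19/44 ≈ 0.4318.

19/44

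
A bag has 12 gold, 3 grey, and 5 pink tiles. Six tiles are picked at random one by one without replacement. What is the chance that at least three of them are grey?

1/57

Sum the hypergeometric tail for j = 3,…,3 grey tiles.
Favorable = C(3,3)·C(17,3) = 680; total = C(20,6) = 38760.
P = 680/38760 = 1/57 ≈ 0.0175.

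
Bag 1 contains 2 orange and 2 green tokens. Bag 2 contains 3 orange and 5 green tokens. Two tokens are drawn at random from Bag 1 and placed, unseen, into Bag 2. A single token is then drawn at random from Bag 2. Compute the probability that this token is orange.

Condition on how many of the transferred tokens are orange (from Bag 1: 2 orange of 4; then Bag 2 has 10 total).
  0 orange: C(2,0)C(2,2)/C(4,2) = 1/6; then P = 3/10
  1 orange: C(2,1)C(2,1)/C(4,2) = 2/3; then P = 4/10
  2 orange: C(2,2)C(2,0)/C(4,2) = 1/6; then P = 5/10
P(orange from Bag 2) = 2/5 ≈ 0.4000.

2/5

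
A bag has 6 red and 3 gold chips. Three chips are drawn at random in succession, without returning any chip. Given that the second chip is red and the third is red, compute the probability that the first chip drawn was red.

P(first=red and the second chip is red and the third is red) = (6/9)·(5/8)·(4/7) = 5/21.
P(E) = Σ over first color = 5/21 + 5/28 = 5/12.
By Bayes, P(first=red | E) = 5/21 / 5/12 = 4/7 ≈ 0.5714.

4/7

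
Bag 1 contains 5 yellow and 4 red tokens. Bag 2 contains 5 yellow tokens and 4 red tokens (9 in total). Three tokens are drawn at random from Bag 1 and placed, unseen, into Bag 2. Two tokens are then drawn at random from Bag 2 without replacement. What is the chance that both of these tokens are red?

71/396

Condition on how many of the transferred tokens are red (from Bag 1: 4 red of 9; then Bag 2 has 12 total).
  0 red: C(4,0)C(5,3)/C(9,3) = 5/42; then P = C(4,2)/C(12,2) = 1/11
  1 red: C(4,1)C(5,2)/C(9,3) = 10/21; then P = C(5,2)/C(12,2) = 5/33
  2 red: C(4,2)C(5,1)/C(9,3) = 5/14; then P = C(6,2)/C(12,2) = 5/22
  3 red: C(4,3)C(5,0)/C(9,3) = 1/21; then P = C(7,2)/C(12,2) = 7/22
P(both red) = 71/396 ≈ 0.1793.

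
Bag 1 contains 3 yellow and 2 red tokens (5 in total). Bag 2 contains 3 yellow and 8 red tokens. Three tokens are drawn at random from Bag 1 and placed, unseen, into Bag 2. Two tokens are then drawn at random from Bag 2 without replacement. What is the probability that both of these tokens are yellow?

93/910

Condition on how many of the transferred tokens are yellow (from Bag 1: 3 yellow of 5; then Bag 2 has 14 total).
  1 yellow: C(3,1)C(2,2)/C(5,3) = 3/10; then P = C(4,2)/C(14,2) = 6/91
  2 yellow: C(3,2)C(2,1)/C(5,3) = 3/5; then P = C(5,2)/C(14,2) = 10/91
  3 yellow: C(3,3)C(2,0)/C(5,3) = 1/10; then P = C(6,2)/C(14,2) = 15/91
P(both yellow) = 93/910 ≈ 0.1022.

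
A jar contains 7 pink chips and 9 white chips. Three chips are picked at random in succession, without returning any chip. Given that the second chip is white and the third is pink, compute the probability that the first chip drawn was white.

P(first=white and the second chip is white and the third is pink) = (9/16)·(8/15)·(7/14) = 3/20.
P(E) = Σ over first color = 9/80 + 3/20 = 21/80.
By Bayes, P(first=white | E) = 3/20 / 21/80 = 4/7 ≈ 0.5714.

4/7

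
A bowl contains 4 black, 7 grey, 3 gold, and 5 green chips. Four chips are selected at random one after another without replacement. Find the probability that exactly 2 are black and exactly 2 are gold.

3/646

Unordered draws without replacement: count favorable combinations over C(19,4).
Favorable = C(4,2) · C(7,0) · C(3,2) · C(5,0) = 18; total = C(19,4) = 3876.
P = 18/3876 = 3/646 ≈ 0.0046.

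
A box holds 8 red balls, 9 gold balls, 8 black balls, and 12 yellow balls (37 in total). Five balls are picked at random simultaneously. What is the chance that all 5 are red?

Unordered draws without replacement: count favorable combinations over C(37,5).
Favorable = C(8,5) · C(9,0) · C(8,0) · C(12,0) = 56; total = C(37,5) = 435897.
P = 56/435897 = 8/62271 ≈ 0.0001.

8/62271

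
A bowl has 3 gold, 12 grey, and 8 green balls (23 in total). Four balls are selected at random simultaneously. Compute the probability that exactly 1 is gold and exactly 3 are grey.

Unordered draws without replacement: count favorable combinations over C(23,4).
Favorable = C(3,1) · C(12,3) · C(8,0) = 660; total = C(23,4) = 8855.
P = 660/8855 = 12/161 ≈ 0.0745.

12/161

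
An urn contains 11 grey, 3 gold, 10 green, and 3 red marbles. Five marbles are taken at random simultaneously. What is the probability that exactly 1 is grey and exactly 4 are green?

Unordered draws without replacement: count favorable combinations over C(27,5).
Favorable = C(11,1) · C(3,0) · C(10,4) · C(3,0) = 2310; total = C(27,5) = 80730.
P = 2310/80730 = 77/2691 ≈ 0.0286.

77/2691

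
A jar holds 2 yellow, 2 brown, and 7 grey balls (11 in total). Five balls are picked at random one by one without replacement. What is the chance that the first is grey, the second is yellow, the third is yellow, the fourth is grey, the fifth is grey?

1/132

Multiply the conditional probability of each draw in order, without replacement, so each draw removes one from its color and from the total.
P = (7/11) · (2/10) · (1/9) · (6/8) · (5/7) = 1/132 ≈ 0.0076.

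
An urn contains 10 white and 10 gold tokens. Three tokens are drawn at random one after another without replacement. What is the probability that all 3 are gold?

Unordered draws without replacement: count favorable combinations over C(20,3).
Favorable = C(10,0) · C(10,3) = 120; total = C(20,3) = 1140.
P = 120/1140 = 2/19 ≈ 0.1053.

2/19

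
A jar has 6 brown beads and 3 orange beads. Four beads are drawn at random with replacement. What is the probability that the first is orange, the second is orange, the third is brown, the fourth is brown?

4/81

Multiply the conditional probability of each draw in order, with replacement (the composition resets each draw).
P = (3/9) · (3/9) · (6/9) · (6/9) = 4/81 ≈ 0.0494.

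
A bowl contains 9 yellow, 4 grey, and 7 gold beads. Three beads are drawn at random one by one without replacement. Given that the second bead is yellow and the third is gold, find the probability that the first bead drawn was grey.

P(first=grey and the second bead is yellow and the third is gold) = (4/20)·(9/19)·(7/18) = 7/190.
P(E) = Σ over first color = 7/95 + 7/190 + 21/380 = 63/380.
By Bayes, P(first=grey | E) = 7/190 / 63/380 = 2/9 ≈ 0.2222.

2/9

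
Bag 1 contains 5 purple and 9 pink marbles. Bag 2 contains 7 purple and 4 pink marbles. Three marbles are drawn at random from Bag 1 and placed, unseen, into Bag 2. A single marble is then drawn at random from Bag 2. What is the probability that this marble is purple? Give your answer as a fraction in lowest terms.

Condition on how many of the transferred marbles are purple (from Bag 1: 5 purple of 14; then Bag 2 has 14 total).
  0 purple: C(5,0)C(9,3)/C(14,3) = 3/13; then P = 7/14
  1 purple: C(5,1)C(9,2)/C(14,3) = 45/91; then P = 8/14
  2 purple: C(5,2)C(9,1)/C(14,3) = 45/182; then P = 9/14
  3 purple: C(5,3)C(9,0)/C(14,3) = 5/182; then P = 10/14
P(purple from Bag 2) = 113/196 ≈ 0.5765.

113/196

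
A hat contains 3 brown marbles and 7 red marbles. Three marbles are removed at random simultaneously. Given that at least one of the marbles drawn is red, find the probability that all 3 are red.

P(all 3 red) = C(7,3)/C(10,3) = 7/24; P(at least one red) = 1 − C(3,3)/C(10,3) = 119/120.
Since 'all 3 red' ⊆ 'at least one red', P(all 3 | at least one) = 7/24 / 119/120 = 5/17 ≈ 0.2941.

5/17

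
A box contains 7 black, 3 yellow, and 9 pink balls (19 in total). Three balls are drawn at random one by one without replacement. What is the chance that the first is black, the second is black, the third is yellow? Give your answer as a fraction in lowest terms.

7/323

Multiply the conditional probability of each draw in order, without replacement, so each draw removes one from its color and from the total.
P = (7/19) · (6/18) · (3/17) = 7/323 ≈ 0.0217.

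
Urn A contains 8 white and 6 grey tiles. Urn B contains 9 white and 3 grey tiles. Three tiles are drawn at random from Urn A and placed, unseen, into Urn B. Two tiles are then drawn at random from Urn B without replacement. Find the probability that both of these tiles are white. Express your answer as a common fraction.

Condition on how many of the transferred tiles are white (from Urn A: 8 white of 14; then Urn B has 15 total).
  0 white: C(8,0)C(6,3)/C(14,3) = 5/91; then P = C(9,2)/C(15,2) = 12/35
  1 white: C(8,1)C(6,2)/C(14,3) = 30/91; then P = C(10,2)/C(15,2) = 3/7
  2 white: C(8,2)C(6,1)/C(14,3) = 6/13; then P = C(11,2)/C(15,2) = 11/21
  3 white: C(8,3)C(6,0)/C(14,3) = 2/13; then P = C(12,2)/C(15,2) = 22/35
P(both white) = 1588/3185 ≈ 0.4986.

1588/3185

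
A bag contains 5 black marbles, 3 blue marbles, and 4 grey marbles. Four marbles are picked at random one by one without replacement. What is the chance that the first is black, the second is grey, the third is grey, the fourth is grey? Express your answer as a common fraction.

Multiply the conditional probability of each draw in order, without replacement, so each draw removes one from its color and from the total.
P = (5/12) · (4/11) · (3/10) · (2/9) = 1/99 ≈ 0.0101.

1/99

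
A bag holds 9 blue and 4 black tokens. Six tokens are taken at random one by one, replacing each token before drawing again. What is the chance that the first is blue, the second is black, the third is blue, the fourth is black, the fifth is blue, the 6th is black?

Multiply the conditional probability of each draw in order, with replacement (the composition resets each draw).
P = (9/13) · (4/13) · (9/13) · (4/13) · (9/13) · (4/13) = 46656/4826809 ≈ 0.0097.

46656/4826809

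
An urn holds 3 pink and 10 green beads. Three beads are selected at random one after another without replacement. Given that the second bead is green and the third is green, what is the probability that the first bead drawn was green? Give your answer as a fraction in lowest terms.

8/11

P(first=green and the second bead is green and the third is green) = (10/13)·(9/12)·(8/11) = 60/143.
P(E) = Σ over first color = 45/286 + 60/143 = 15/26.
By Bayes, P(first=green | E) = 60/143 / 15/26 = 8/11 ≈ 0.7273.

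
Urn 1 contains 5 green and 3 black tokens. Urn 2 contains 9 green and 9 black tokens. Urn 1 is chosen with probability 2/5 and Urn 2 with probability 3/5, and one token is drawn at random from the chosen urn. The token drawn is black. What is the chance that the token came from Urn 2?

2/3

P(black | Urn 1) = 3/8; P(black | Urn 2) = 1/2.
P(black) = 2/5·3/8 + 3/5·1/2 = 9/20.
By Bayes' rule, P(Urn 2 | black) = 3/10 / 9/20 = 2/3 ≈ 0.6667.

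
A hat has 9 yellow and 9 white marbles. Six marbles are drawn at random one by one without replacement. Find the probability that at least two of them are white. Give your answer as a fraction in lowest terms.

Sum the hypergeometric tail for j = 2,…,6 white marbles.
Favorable = C(9,2)·C(9,4) + C(9,3)·C(9,3) + C(9,4)·C(9,2) + C(9,5)·C(9,1) + C(9,6)·C(9,0) = 17346; total = C(18,6) = 18564.
P = 17346/18564 = 413/442 ≈ 0.9344.

413/442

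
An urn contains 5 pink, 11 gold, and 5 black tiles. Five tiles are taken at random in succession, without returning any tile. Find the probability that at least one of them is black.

761/969

Use the complement: P(at least one black) = 1 − P(no black).
P(none) = C(16,5)/C(21,5) = 4368/20349.
So P = 1 − 4368/20349 = 761/969 ≈ 0.7853.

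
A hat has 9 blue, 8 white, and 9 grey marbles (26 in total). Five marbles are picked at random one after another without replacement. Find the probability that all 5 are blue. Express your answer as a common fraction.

Unordered draws without replacement: count favorable combinations over C(26,5).
Favorable = C(9,5) · C(8,0) · C(9,0) = 126; total = C(26,5) = 65780.
P = 126/65780 = 63/32890 ≈ 0.0019.

63/32890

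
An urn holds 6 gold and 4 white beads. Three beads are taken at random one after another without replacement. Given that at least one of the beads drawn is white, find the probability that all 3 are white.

P(all 3 white) = C(4,3)/C(10,3) = 1/30; P(at least one white) = 1 − C(6,3)/C(10,3) = 5/6.
Since 'all 3 white' ⊆ 'at least one white', P(all 3 | at least one) = 1/30 / 5/6 = 1/25 ≈ 0.0400.

1/25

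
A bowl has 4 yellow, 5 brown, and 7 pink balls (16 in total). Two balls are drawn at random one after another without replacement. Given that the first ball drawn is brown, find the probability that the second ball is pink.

7/15

After removing 1 brown, the bowl has 7 pink out of 15 remaining.
P(second is pink | given) = 7/15 ≈ 0.4667.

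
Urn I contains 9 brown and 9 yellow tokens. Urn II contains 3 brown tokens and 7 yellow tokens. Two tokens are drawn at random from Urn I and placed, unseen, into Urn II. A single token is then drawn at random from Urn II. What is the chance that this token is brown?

Condition on how many of the transferred tokens are brown (from Urn I: 9 brown of 18; then Urn II has 12 total).
  0 brown: C(9,0)C(9,2)/C(18,2) = 4/17; then P = 3/12
  1 brown: C(9,1)C(9,1)/C(18,2) = 9/17; then P = 4/12
  2 brown: C(9,2)C(9,0)/C(18,2) = 4/17; then P = 5/12
P(brown from Urn II) = 1/3 ≈ 0.3333.

1/3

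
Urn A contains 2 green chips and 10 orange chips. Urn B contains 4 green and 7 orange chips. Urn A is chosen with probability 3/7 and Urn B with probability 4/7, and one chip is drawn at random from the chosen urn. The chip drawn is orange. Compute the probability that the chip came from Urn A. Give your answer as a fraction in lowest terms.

55/111

P(orange | Urn A) = 5/6; P(orange | Urn B) = 7/11.
P(orange) = 3/7·5/6 + 4/7·7/11 = 111/154.
By Bayes' rule, P(Urn A | orange) = 5/14 / 111/154 = 55/111 ≈ 0.4955.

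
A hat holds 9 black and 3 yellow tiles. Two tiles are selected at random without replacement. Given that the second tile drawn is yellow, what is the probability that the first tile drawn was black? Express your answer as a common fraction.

9/11

P(first=black and the second tile drawn is yellow) = (9/12)·(3/11) = 9/44.
P(the second tile drawn is yellow) = Σ over first color = 9/44 + 1/22 = 1/4.
By Bayes, P(first=black | the second tile drawn is yellow) = 9/44 / 1/4 = 9/11 ≈ 0.8182.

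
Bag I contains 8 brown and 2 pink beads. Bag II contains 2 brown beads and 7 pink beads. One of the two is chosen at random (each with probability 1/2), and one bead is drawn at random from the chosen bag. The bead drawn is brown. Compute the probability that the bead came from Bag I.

P(brown | Bag I) = 4/5; P(brown | Bag II) = 2/9.
P(brown) = 1/2·4/5 + 1/2·2/9 = 23/45.
By Bayes' rule, P(Bag I | brown) = 2/5 / 23/45 = 18/23 ≈ 0.7826.

18/23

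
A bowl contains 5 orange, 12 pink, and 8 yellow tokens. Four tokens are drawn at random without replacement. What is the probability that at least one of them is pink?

Use the complement: P(at least one pink) = 1 − P(no pink).
P(none) = C(13,4)/C(25,4) = 715/12650.
So P = 1 − 715/12650 = 217/230 ≈ 0.9435.

217/230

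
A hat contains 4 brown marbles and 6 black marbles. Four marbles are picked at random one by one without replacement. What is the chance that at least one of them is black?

209/210

Use the complement: P(at least one black) = 1 − P(no black).
P(none) = C(4,4)/C(10,4) = 1/210.
So P = 1 − 1/210 = 209/210 ≈ 0.9952.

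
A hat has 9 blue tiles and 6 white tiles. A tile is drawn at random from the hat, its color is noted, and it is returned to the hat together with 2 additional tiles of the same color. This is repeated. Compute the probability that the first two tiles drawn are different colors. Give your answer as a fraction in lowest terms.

36/85

Either blue then white, or white then blue; after the first draw the total is 17.
P = (9/15)·(6/17) + (6/15)·(9/17) = 36/85 ≈ 0.4235.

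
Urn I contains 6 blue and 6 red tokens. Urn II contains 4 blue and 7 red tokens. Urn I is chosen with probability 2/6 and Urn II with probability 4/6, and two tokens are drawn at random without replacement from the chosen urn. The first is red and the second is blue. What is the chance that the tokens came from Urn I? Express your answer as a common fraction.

P(E | Urn I) = 3/11; P(E | Urn II) = 14/55.
P(E) = 1/3·3/11 + 2/3·14/55 = 43/165.
By Bayes' rule, P(Urn I | E) = 1/11 / 43/165 = 15/43 ≈ 0.3488.

15/43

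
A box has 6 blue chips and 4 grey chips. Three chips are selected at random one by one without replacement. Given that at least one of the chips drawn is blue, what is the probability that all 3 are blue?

P(all 3 blue) = C(6,3)/C(10,3) = 1/6; P(at least one blue) = 1 − C(4,3)/C(10,3) = 29/30.
Since 'all 3 blue' ⊆ 'at least one blue', P(all 3 | at least one) = 1/6 / 29/30 = 5/29 ≈ 0.1724.

5/29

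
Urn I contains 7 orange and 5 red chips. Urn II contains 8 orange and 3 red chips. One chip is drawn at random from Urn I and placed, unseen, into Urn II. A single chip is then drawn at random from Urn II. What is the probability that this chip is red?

Condition on how many of the transferred chips are red (from Urn I: 5 red of 12; then Urn II has 12 total).
  0 red: C(5,0)C(7,1)/C(12,1) = 7/12; then P = 3/12
  1 red: C(5,1)C(7,0)/C(12,1) = 5/12; then P = 4/12
P(red from Urn II) = 41/144 ≈ 0.2847.

41/144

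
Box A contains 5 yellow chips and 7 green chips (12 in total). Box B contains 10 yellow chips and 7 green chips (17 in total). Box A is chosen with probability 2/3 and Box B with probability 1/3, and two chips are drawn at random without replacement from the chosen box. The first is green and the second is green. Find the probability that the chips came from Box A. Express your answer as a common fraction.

136/169

P(E | Box A) = 7/22; P(E | Box B) = 21/136.
P(E) = 2/3·7/22 + 1/3·21/136 = 1183/4488.
By Bayes' rule, P(Box A | E) = 7/33 / 1183/4488 = 136/169 ≈ 0.8047.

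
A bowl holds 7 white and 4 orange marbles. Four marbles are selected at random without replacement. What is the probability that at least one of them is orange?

Use the complement: P(at least one orange) = 1 − P(no orange).
P(none) = C(7,4)/C(11,4) = 35/330.
So P = 1 − 35/330 = 59/66 ≈ 0.8939.

59/66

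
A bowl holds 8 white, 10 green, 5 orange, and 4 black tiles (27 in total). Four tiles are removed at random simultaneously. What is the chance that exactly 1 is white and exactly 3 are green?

Unordered draws without replacement: count favorable combinations over C(27,4).
Favorable = C(8,1) · C(10,3) · C(5,0) · C(4,0) = 960; total = C(27,4) = 17550.
P = 960/17550 = 32/585 ≈ 0.0547.

32/585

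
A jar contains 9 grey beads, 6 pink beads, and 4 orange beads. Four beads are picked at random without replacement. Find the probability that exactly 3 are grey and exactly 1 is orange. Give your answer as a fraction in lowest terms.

28/323

Unordered draws without replacement: count favorable combinations over C(19,4).
Favorable = C(9,3) · C(6,0) · C(4,1) = 336; total = C(19,4) = 3876.
P = 336/3876 = 28/323 ≈ 0.0867.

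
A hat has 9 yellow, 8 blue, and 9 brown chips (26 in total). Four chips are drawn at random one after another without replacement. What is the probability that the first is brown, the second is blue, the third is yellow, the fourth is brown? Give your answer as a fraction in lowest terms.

108/7475

Multiply the conditional probability of each draw in order, without replacement, so each draw removes one from its color and from the total.
P = (9/26) · (8/25) · (9/24) · (8/23) = 108/7475 ≈ 0.0144.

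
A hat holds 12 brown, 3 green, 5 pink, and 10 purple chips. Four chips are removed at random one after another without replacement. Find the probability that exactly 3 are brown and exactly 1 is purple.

Unordered draws without replacement: count favorable combinations over C(30,4).
Favorable = C(12,3) · C(3,0) · C(5,0) · C(10,1) = 2200; total = C(30,4) = 27405.
P = 2200/27405 = 440/5481 ≈ 0.0803.

440/5481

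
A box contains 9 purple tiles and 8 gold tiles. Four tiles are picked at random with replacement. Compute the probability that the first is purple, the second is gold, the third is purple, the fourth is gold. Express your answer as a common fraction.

Multiply the conditional probability of each draw in order, with replacement (the composition resets each draw).
P = (9/17) · (8/17) · (9/17) · (8/17) = 5184/83521 ≈ 0.0621.

5184/83521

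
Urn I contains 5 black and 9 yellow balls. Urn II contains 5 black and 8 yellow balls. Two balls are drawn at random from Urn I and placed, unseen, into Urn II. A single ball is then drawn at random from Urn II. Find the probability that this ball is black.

8/21

Condition on how many of the transferred balls are black (from Urn I: 5 black of 14; then Urn II has 15 total).
  0 black: C(5,0)C(9,2)/C(14,2) = 36/91; then P = 5/15
  1 black: C(5,1)C(9,1)/C(14,2) = 45/91; then P = 6/15
  2 black: C(5,2)C(9,0)/C(14,2) = 10/91; then P = 7/15
P(black from Urn II) = 8/21 ≈ 0.3810.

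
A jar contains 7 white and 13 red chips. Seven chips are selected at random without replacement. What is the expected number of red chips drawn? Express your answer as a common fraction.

91/20

By linearity of expectation, E[X] = Σ P(draw i is red); by symmetry each draw (even without replacement) has P(red) = 13/20.
E[X] = 7 · 13/20 = 91/20 ≈ 4.5500.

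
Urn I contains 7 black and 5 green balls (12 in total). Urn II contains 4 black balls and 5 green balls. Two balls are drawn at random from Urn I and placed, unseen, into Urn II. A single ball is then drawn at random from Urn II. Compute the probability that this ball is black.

31/66

Condition on how many of the transferred balls are black (from Urn I: 7 black of 12; then Urn II has 11 total).
  0 black: C(7,0)C(5,2)/C(12,2) = 5/33; then P = 4/11
  1 black: C(7,1)C(5,1)/C(12,2) = 35/66; then P = 5/11
  2 black: C(7,2)C(5,0)/C(12,2) = 7/22; then P = 6/11
P(black from Urn II) = 31/66 ≈ 0.4697.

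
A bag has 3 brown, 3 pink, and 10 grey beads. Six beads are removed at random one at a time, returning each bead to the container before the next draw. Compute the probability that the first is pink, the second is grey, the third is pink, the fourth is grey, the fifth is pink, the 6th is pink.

2025/4194304

Multiply the conditional probability of each draw in order, with replacement (the composition resets each draw).
P = (3/16) · (10/16) · (3/16) · (10/16) · (3/16) · (3/16) = 2025/4194304 ≈ 0.0005.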